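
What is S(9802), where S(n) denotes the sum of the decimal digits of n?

19

9+8+0+2 = 19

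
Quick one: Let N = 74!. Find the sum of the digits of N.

74! = 330788544151938641225953028221253782145683251820934971170611926835411235700971565459250872320000000000000000
Sum of its 108 digits: 378.

378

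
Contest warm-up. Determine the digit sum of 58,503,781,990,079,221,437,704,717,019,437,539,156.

169

5+8+5+0+3+7+8+1+9+9+0+0+7+9+2+2+1+4+3+7+7+0+4+7+1+7+0+1+9+4+3+7+5+3+9+1+5+6 = 169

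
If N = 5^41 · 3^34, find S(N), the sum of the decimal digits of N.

5^41 · 3^34 = 758390419817559131843154318630695343017578125
Sum of its 45 digits: 198.

198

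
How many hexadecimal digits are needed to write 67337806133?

67337806133 in base 16 is FADA56135, which has 9 digits.

9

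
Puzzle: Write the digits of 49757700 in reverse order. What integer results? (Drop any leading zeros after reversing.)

Reversing 49757700 gives 775794.

775794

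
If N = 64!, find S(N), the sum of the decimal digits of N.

64! = 126886932185884164103433389335161480802865516174545192198801894375214704230400000000000000
Sum of its 90 digits: 324.

324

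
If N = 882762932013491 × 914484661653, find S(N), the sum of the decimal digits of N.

882762932013491 × 914484661653 = 807273161202167559166360623
Sum of its 27 digits: 105.

105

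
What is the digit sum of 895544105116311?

54

8+9+5+5+4+4+1+0+5+1+1+6+3+1+1 = 54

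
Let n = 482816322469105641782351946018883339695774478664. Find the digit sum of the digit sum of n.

8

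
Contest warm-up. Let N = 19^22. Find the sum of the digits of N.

127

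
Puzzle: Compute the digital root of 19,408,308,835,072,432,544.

1+9+4+0+8+3+0+8+8+3+5+0+7+2+4+3+2+5+4+4 = 80
8+0 = 8

8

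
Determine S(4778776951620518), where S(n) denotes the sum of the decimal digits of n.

4+7+7+8+7+7+6+9+5+1+6+2+0+5+1+8 = 83

83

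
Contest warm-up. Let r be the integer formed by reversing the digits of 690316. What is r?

Reversing 690316 gives 613096.

613096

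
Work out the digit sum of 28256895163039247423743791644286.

150

2+8+2+5+6+8+9+5+1+6+3+0+3+9+2+4+7+4+2+3+7+4+3+7+9+1+6+4+4+2+8+6 = 150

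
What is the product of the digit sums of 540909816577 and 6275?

1220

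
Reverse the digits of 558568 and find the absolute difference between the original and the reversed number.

307287

Reverse of 558568 is 865855.
|558568 − 865855| = 307287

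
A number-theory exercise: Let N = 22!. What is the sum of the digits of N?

22! = 1124000727777607680000
Sum of its 22 digits: 72.

72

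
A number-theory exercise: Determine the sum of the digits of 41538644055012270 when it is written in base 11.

70

41538644055012270 in base 11 is 9A42546017924061.
Digit sum: 9+10+4+2+5+4+6+0+1+7+9+2+4+0+6+1 = 70.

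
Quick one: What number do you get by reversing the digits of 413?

314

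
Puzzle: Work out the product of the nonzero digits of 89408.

2304

8×9×4×8 = 2304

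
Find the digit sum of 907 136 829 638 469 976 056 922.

127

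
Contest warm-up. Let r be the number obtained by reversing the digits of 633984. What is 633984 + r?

Reverse of 633984 is 489336.
633984 + 489336 = 1123320

1123320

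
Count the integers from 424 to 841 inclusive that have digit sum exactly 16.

The integers in [424, 841] that have digit sum exactly 16: 439, 448, 457, 466, 475, 484, …, 826, 835.
38 qualify.

38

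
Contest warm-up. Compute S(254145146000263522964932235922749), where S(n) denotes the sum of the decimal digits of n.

128

2+5+4+1+4+5+1+4+6+0+0+0+2+6+3+5+2+2+9+6+4+9+3+2+2+3+5+9+2+2+7+4+9 = 128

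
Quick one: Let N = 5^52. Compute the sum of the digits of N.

5^52 = 2220446049250313080847263336181640625
Sum of its 37 digits: 130.

130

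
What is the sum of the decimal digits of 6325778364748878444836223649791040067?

182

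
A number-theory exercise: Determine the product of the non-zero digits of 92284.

1152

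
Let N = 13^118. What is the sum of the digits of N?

625

13^118 = 278814638873954882369203460773866998059096809158561634756229682281995318510188753701100647414989984008316816866503230284636535019129
Sum of its 132 digits: 625.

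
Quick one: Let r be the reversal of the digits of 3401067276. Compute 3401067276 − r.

-3326533767

Reverse of 3401067276 is 6727601043.
3401067276 − 6727601043 = -3326533767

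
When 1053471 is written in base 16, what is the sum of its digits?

21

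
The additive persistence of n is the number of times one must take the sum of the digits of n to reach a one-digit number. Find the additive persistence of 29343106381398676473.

29343106381398676473 → 93 → 12 → 3 (3 steps)

3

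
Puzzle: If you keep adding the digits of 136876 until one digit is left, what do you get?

1+3+6+8+7+6 = 31
3+1 = 4

4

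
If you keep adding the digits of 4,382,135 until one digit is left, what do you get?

4+3+8+2+1+3+5 = 26
2+6 = 8
(Equivalently, 4,382,135 mod 9 = 8.)

8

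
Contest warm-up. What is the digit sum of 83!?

486

83! = 39455239697206586511897471180120610571436503407643446275224357528369751562996629334879591940103770870906880000000000000000000
Sum of its 125 digits: 486.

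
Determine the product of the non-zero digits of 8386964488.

63700992

8×3×8×6×9×6×4×4×8×8 = 63700992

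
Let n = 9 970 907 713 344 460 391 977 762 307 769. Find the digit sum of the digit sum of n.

First digit sum: 156.
1+5+6 = 12.

12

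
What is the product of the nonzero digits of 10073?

21

1×7×3 = 21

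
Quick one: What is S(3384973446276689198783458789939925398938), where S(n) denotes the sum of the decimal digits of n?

243

3+3+8+4+9+7+3+4+4+6+2+7+6+6+8+9+1+9+8+7+8+3+4+5+8+7+8+9+9+3+9+9+2+5+3+9+8+9+3+8 = 243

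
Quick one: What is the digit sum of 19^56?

316

19^56 = 407569478172909828847318650548420153417875032325531352984650263038054881
Sum of its 72 digits: 316.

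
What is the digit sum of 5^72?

5^72 = 211758236813575084767080625169910490512847900390625
Sum of its 51 digits: 217.

217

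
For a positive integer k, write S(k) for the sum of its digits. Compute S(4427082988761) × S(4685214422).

S(4427082988761) = 4+4+2+7+0+8+2+9+8+8+7+6+1 = 66.
S(4685214422) = 4+6+8+5+2+1+4+4+2+2 = 38.
66 · 38 = 2508.

2508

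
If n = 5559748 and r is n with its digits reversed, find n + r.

Reverse of 5559748 is 8479555.
5559748 + 8479555 = 14039303

14039303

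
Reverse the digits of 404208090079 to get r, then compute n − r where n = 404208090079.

Reverse of 404208090079 is 970090802404.
404208090079 − 970090802404 = -565882712325

-565882712325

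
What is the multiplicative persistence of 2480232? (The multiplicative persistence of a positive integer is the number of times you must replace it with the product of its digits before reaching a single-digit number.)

1

2480232 → 0 (1 step)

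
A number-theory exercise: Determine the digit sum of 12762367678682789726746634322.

1+2+7+6+2+3+6+7+6+7+8+6+8+2+7+8+9+7+2+6+7+4+6+6+3+4+3+2+2 = 147

147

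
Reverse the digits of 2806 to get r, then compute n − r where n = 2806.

-3276

Reverse of 2806 is 6082.
2806 − 6082 = -3276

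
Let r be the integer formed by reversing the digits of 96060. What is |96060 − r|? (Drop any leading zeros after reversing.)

89991

Reverse of 96060 is 6069.
|96060 − 6069| = 89991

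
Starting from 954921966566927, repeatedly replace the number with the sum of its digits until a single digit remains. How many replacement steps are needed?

954921966566927 → 86 → 14 → 5 (3 steps)

3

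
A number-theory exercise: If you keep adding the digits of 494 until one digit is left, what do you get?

8

4+9+4 = 17
1+7 = 8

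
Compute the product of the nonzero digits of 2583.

240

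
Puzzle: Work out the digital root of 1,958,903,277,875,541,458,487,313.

1+9+5+8+9+0+3+2+7+7+8+7+5+5+4+1+4+5+8+4+8+7+3+1+3 = 124
1+2+4 = 7

7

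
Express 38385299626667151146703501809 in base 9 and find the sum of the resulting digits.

81

38385299626667151146703501809 in base 9 is 813100132711461180300213754035.
Digit sum: 8+1+3+1+0+0+1+3+2+7+1+1+4+6+1+1+8+0+3+0+0+2+1+3+7+5+4+0+3+5 = 81.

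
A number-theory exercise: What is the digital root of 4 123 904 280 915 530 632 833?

9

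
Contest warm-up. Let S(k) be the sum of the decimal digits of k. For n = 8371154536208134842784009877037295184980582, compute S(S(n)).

First digit sum: 196.
1+9+6 = 16.

16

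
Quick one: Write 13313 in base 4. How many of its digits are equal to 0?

4

13313 in base 4 is 3100001.
The digit 0 appears 4 times.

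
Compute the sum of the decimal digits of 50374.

19

5+0+3+7+4 = 19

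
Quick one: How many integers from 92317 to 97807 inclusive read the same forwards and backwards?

The integers in [92317, 97807] that read the same forwards and backwards: 92329, 92429, 92529, 92629, 92729, 92829, …, 97679, 97779.
55 qualify.

55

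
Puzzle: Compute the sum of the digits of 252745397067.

2+5+2+7+4+5+3+9+7+0+6+7 = 57

57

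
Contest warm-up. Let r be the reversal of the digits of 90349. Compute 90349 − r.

-3960

Reverse of 90349 is 94309.
90349 − 94309 = -3960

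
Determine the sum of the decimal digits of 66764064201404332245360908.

95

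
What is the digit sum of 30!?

117

30! = 265252859812191058636308480000000
Sum of its 33 digits: 117.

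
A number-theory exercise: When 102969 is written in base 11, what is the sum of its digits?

102969 in base 11 is 703A9.
Digit sum: 7+0+3+10+9 = 29.

29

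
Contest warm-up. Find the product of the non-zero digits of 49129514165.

4×9×1×2×9×5×1×4×1×6×5 = 388800

388800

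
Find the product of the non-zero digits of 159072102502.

12600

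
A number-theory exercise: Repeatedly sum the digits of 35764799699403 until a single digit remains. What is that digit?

9

3+5+7+6+4+7+9+9+6+9+9+4+0+3 = 81
8+1 = 9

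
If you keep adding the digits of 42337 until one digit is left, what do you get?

4+2+3+3+7 = 19
1+9 = 10
1+0 = 1
(Equivalently, 42337 mod 9 = 1.)

1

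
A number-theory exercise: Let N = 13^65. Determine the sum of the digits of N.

358

13^65 = 2548695193599893953298576885506358200517242640053505238664682529949236493
Sum of its 73 digits: 358.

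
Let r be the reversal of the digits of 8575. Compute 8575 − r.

Reverse of 8575 is 5758.
8575 − 5758 = 2817

2817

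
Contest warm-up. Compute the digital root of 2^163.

The digital root of n equals n mod 9 (or 9 when 9 | n), so we need 2^163 mod 9.
2^163 ≡ 2 (mod 9), so the digital root is 2.

2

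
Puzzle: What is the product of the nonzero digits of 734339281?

7×3×4×3×3×9×2×8×1 = 108864

108864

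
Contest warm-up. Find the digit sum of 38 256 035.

3+8+2+5+6+0+3+5 = 32

32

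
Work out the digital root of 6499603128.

3

6+4+9+9+6+0+3+1+2+8 = 48
4+8 = 12
1+2 = 3
(Equivalently, 6499603128 mod 9 = 3.)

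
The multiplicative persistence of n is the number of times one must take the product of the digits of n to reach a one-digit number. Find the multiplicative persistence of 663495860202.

663495860202 → 0 (1 step)

1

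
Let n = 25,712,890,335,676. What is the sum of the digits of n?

64

2+5+7+1+2+8+9+0+3+3+5+6+7+6 = 64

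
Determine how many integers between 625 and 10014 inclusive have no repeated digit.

4804

The integers in [625, 10014] that have no repeated digit: 625, 627, 628, 629, 630, 631, …, 9875, 9876.
4804 qualify.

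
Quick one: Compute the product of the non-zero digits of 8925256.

8×9×2×5×2×5×6 = 43200

43200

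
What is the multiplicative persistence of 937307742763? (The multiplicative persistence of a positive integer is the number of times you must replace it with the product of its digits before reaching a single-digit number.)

1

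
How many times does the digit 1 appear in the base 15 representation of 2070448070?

2

2070448070 in base 15 is C1B7B165.
The digit 1 appears 2 times.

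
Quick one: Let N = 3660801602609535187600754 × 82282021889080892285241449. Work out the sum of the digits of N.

190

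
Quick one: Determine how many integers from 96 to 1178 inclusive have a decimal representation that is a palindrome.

93

The integers in [96, 1178] that have a decimal representation that is a palindrome: 99, 101, 111, 121, 131, 141, …, 1001, 1111.
93 qualify.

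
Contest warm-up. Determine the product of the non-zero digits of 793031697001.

214326

7×9×3×3×1×6×9×7×1 = 214326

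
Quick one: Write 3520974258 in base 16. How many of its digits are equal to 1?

3520974258 in base 16 is D1DDCDB2.
The digit 1 appears 1 time.

1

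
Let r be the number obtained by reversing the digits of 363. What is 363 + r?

726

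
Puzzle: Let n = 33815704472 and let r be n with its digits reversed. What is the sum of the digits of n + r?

43

Reversal of 33815704472 is 27440751833; 33815704472 + 27440751833 = 61256456305.
Digit sum of 61256456305: 6+1+2+5+6+4+5+6+3+0+5 = 43.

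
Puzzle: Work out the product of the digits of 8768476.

8×7×6×8×4×7×6 = 451584

451584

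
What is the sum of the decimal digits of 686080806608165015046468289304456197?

160

6+8+6+0+8+0+8+0+6+6+0+8+1+6+5+0+1+5+0+4+6+4+6+8+2+8+9+3+0+4+4+5+6+1+9+7 = 160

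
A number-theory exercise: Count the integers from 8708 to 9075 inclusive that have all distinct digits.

153

The integers in [8708, 9075] that have all distinct digits: 8709, 8710, 8712, 8713, 8714, 8715, …, 9074, 9075.
153 qualify.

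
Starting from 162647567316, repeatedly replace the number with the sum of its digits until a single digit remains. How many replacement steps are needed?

2

162647567316 → 54 → 9 (2 steps)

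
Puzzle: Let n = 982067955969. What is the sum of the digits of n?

9+8+2+0+6+7+9+5+5+9+6+9 = 75

75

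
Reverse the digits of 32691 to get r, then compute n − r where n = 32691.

Reverse of 32691 is 19623.
32691 − 19623 = 13068

13068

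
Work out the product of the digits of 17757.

1×7×7×5×7 = 1715

1715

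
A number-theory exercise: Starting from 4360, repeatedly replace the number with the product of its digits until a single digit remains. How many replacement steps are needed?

1

4360 → 0 (1 step)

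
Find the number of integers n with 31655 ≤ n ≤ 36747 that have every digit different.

The integers in [31655, 36747] that have every digit different: 31657, 31658, 31659, 31670, 31672, 31674, …, 36742, 36745.
1387 qualify.

1387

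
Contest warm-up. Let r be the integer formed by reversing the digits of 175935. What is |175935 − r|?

Reverse of 175935 is 539571.
|175935 − 539571| = 363636

363636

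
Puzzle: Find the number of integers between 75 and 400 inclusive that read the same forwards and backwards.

33

The integers in [75, 400] that read the same forwards and backwards: 77, 88, 99, 101, 111, 121, …, 383, 393.
33 qualify.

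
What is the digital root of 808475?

8+0+8+4+7+5 = 32
3+2 = 5

5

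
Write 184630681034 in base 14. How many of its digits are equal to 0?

184630681034 in base 14 is 8D16C01882.
The digit 0 appears 1 time.

1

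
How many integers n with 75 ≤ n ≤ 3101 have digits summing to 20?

The integers in [75, 3101] that have digits summing to 20: 299, 389, 398, 479, 488, 497, …, 3089, 3098.
138 qualify.

138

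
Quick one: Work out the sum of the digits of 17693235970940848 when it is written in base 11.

88

17693235970940848 in base 11 is 426567926698206A.
Digit sum: 4+2+6+5+6+7+9+2+6+6+9+8+2+0+6+10 = 88.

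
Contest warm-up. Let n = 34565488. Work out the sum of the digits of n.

43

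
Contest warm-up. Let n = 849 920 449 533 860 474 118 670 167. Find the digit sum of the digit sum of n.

9

First digit sum: 126.
1+2+6 = 9.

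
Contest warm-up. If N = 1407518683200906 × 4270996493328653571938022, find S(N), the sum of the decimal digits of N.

171

1407518683200906 × 4270996493328653571938022 = 6011507360245633583226136957588806247932
Sum of its 40 digits: 171.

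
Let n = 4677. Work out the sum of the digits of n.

24

4+6+7+7 = 24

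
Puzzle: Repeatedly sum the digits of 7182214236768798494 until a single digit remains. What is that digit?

8

7+1+8+2+2+1+4+2+3+6+7+6+8+7+9+8+4+9+4 = 98
9+8 = 17
1+7 = 8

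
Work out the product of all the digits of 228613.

2×2×8×6×1×3 = 576

576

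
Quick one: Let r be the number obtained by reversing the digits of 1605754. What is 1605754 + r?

6180815

Reverse of 1605754 is 4575061.
1605754 + 4575061 = 6180815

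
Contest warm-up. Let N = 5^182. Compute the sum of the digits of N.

5^182 = 16313261169996311316775735273141368889252910645172416369396591138674308111493715568057240317134670704035670496523380279541015625
Sum of its 128 digits: 538.

538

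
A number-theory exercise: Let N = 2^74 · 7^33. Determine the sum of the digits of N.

2^74 · 7^33 = 146034342484888642208467476481126938678304165593088
Sum of its 51 digits: 238.

238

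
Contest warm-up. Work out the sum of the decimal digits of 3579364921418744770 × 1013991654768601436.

3579364921418744770 × 1013991654768601436 = 3629446159690078054506623967539489720
Sum of its 37 digits: 179.

179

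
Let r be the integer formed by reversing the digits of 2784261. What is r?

Reversing 2784261 gives 1624872.

1624872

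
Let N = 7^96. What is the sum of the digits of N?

7^96 = 1347137238494276547832006567721872890819326613454654477690085519113574118965817601
Sum of its 82 digits: 370.

370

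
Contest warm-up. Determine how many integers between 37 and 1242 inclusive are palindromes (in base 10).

The integers in [37, 1242] that are palindromes (in base 10): 44, 55, 66, 77, 88, 99, …, 1111, 1221.
99 qualify.

99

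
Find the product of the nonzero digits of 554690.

5×5×4×6×9 = 5400

5400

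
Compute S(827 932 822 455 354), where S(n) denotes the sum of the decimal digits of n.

8+2+7+9+3+2+8+2+2+4+5+5+3+5+4 = 69

69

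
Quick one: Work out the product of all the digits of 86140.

8×6×1×4×0 = 0

0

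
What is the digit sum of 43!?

43! = 60415263063373835637355132068513997507264512000000000
Sum of its 53 digits: 180.

180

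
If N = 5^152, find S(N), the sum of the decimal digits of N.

5^152 = 17516230804060213386546619791123951641003274273456447146963353548622388533573257518582977354526519775390625
Sum of its 107 digits: 466.

466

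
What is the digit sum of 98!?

639

98! = 9426890448883247745626185743057242473809693764078951663494238777294707070023223798882976159207729119823605850588608460429412647567360000000000000000000000
Sum of its 154 digits: 639.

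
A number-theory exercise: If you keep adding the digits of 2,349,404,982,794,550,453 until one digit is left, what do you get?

6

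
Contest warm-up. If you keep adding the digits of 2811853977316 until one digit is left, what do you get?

7

2+8+1+1+8+5+3+9+7+7+3+1+6 = 61
6+1 = 7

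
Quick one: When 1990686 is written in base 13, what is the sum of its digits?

30

1990686 in base 13 is 549129.
Digit sum: 5+4+9+1+2+9 = 30.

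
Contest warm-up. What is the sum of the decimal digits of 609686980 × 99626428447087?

609686980 × 99626428447087 = 60740936288090562827260
Sum of its 23 digits: 100.

100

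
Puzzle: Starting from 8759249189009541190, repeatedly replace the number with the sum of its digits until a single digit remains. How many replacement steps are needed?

3

8759249189009541190 → 91 → 10 → 1 (3 steps)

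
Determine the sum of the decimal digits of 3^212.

432

3^212 = 141158163862183763292171284564016760661754655311572624335224092241585052457078933432718798844642935441
Sum of its 102 digits: 432.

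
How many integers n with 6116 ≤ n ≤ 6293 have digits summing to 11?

7

The integers in [6116, 6293] that have digits summing to 11: 6122, 6131, 6140, 6203, 6212, 6221, 6230.
7 qualify.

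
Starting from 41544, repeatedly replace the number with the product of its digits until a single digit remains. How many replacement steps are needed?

2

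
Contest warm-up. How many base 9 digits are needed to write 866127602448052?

16

866127602448052 in base 9 is 4176628653867717, which has 16 digits.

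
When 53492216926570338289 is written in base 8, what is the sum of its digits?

86

53492216926570338289 in base 8 is 5631324176057427153761.
Digit sum: 5+6+3+1+3+2+4+1+7+6+0+5+7+4+2+7+1+5+3+7+6+1 = 86.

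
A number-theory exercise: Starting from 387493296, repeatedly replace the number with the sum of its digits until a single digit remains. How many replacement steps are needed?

2

387493296 → 51 → 6 (2 steps)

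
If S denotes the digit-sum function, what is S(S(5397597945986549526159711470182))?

First digit sum: 163.
1+6+3 = 10.

10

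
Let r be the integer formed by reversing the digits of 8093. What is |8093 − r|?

4185

Reverse of 8093 is 3908.
|8093 − 3908| = 4185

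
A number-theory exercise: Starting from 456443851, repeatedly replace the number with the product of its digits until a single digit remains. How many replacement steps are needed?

2

456443851 → 230400 → 0 (2 steps)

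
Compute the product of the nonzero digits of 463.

72

4×6×3 = 72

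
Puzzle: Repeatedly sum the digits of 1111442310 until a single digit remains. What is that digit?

9

1+1+1+1+4+4+2+3+1+0 = 18
1+8 = 9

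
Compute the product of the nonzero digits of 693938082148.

6×9×3×9×3×8×8×2×1×4×8 = 17915904

17915904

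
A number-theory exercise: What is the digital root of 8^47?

8

The digital root of n equals n mod 9 (or 9 when 9 | n), so we need 8^47 mod 9.
8^47 ≡ 8 (mod 9), so the digital root is 8.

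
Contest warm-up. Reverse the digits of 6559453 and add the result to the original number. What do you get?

Reverse of 6559453 is 3549556.
6559453 + 3549556 = 10109009

10109009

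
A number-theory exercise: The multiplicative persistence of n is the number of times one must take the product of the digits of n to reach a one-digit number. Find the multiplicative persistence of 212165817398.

2

212165817398 → 1451520 → 0 (2 steps)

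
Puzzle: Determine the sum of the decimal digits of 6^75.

288

6^75 = 22979669527522769358466110762530581047876256816049606885376
Sum of its 59 digits: 288.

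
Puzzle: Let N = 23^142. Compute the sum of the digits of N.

23^142 = 23192774984369078750237734279529478056786508400568760494458054531175748781538547983737719432314390376285239093373327480102096981869490207569279694674667900572850858333516312349602671597295286129
Sum of its 194 digits: 931.

931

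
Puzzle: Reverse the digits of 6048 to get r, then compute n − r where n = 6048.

Reverse of 6048 is 8406.
6048 − 8406 = -2358

-2358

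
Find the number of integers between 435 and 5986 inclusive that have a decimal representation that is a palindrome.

105

The integers in [435, 5986] that have a decimal representation that is a palindrome: 444, 454, 464, 474, 484, 494, …, 5775, 5885.
105 qualify.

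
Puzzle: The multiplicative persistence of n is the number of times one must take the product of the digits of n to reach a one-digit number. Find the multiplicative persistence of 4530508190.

1

4530508190 → 0 (1 step)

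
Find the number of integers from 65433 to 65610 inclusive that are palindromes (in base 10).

The integers in [65433, 65610] that are palindromes (in base 10): 65456, 65556.
2 qualify.

2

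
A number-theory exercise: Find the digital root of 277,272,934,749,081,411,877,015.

7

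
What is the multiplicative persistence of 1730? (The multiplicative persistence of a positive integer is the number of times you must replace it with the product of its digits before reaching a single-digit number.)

1

1730 → 0 (1 step)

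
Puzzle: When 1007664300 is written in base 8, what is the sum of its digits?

41

1007664300 in base 8 is 7403736254.
Digit sum: 7+4+0+3+7+3+6+2+5+4 = 41.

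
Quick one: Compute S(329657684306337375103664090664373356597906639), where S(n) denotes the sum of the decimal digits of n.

3+2+9+6+5+7+6+8+4+3+0+6+3+3+7+3+7+5+1+0+3+6+6+4+0+9+0+6+6+4+3+7+3+3+5+6+5+9+7+9+0+6+6+3+9 = 213

213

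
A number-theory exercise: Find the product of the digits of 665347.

15120

6×6×5×3×4×7 = 15120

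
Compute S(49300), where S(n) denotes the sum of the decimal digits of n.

4+9+3+0+0 = 16

16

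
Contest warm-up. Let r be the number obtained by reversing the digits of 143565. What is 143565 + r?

Reverse of 143565 is 565341.
143565 + 565341 = 708906

708906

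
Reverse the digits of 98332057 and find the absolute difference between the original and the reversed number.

Reverse of 98332057 is 75023389.
|98332057 − 75023389| = 23308668

23308668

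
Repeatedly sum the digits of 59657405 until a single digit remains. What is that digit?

5+9+6+5+7+4+0+5 = 41
4+1 = 5

5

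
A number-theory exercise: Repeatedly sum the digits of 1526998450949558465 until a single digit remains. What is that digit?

5

1+5+2+6+9+9+8+4+5+0+9+4+9+5+5+8+4+6+5 = 104
1+0+4 = 5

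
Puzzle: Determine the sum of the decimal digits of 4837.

22

4+8+3+7 = 22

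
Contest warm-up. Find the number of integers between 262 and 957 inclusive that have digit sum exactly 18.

48

The integers in [262, 957] that have digit sum exactly 18: 279, 288, 297, 369, 378, 387, …, 945, 954.
48 qualify.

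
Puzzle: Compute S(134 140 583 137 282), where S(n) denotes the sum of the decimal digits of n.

52

1+3+4+1+4+0+5+8+3+1+3+7+2+8+2 = 52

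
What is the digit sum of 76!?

76! = 1885494701666050254987932260861146558230394535379329335672487982961844043495537923117729972224000000000000000000
Sum of its 112 digits: 441.

441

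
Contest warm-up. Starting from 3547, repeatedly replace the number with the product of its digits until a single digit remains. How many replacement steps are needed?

3547 → 420 → 0 (2 steps)

2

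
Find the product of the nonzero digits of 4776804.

37632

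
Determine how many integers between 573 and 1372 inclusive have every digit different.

458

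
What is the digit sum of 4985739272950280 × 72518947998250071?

4985739272950280 × 72518947998250071 = 361560567067914472165265389469880
Sum of its 33 digits: 159.

159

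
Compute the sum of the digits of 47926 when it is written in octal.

25

47926 in base 8 is 135466.
Digit sum: 1+3+5+4+6+6 = 25.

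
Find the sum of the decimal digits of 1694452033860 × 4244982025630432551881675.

1694452033860 × 4244982025630432551881675 = 7192918427028629086247454173813515500
Sum of its 37 digits: 156.

156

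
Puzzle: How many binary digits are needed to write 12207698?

12207698 in base 2 is 101110100100011001010010, which has 24 digits.

24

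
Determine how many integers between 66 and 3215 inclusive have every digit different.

1808

The integers in [66, 3215] that have every digit different: 67, 68, 69, 70, 71, 72, …, 3214, 3215.
1808 qualify.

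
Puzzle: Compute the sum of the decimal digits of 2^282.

2^282 = 7770675568902916283677847627294075626569627356208558085007249638955617140820833992704
Sum of its 85 digits: 415.

415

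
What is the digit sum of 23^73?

455

23^73 = 2547604628744583547284809128481175587973357256283672041453674699319823195380234452211296692484212183
Sum of its 100 digits: 455.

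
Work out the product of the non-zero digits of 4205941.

1440

4×2×5×9×4×1 = 1440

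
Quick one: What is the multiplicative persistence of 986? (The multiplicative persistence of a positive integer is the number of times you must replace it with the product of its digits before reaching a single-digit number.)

3

986 → 432 → 24 → 8 (3 steps)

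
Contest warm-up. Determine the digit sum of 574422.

5+7+4+4+2+2 = 24

24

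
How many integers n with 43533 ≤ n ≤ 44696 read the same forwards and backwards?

12

The integers in [43533, 44696] that read the same forwards and backwards: 43534, 43634, 43734, 43834, 43934, 44044, …, 44544, 44644.
12 qualify.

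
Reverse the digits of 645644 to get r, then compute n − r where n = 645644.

Reverse of 645644 is 446546.
645644 − 446546 = 199098

199098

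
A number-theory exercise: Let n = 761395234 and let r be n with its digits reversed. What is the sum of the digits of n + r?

Reversal of 761395234 is 432593167; 761395234 + 432593167 = 1193988401.
Digit sum of 1193988401: 1+1+9+3+9+8+8+4+0+1 = 44.

44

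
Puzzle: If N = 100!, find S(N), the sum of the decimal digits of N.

648

100! = 93326215443944152681699238856266700490715968264381621468592963895217599993229915608941463976156518286253697920827223758251185210916864000000000000000000000000
Sum of its 158 digits: 648.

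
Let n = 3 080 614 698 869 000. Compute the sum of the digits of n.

3+0+8+0+6+1+4+6+9+8+8+6+9+0+0+0 = 68

68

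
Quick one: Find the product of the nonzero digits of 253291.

540

2×5×3×2×9×1 = 540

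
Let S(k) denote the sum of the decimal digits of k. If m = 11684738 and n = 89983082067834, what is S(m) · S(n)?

2850

S(11684738) = 1+1+6+8+4+7+3+8 = 38.
S(89983082067834) = 8+9+9+8+3+0+8+2+0+6+7+8+3+4 = 75.
38 · 75 = 2850.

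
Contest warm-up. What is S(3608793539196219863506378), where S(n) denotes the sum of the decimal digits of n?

127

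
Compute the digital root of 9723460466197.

9+7+2+3+4+6+0+4+6+6+1+9+7 = 64
6+4 = 10
1+0 = 1

1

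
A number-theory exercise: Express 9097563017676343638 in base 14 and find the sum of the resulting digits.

103

9097563017676343638 in base 14 is 426A010B68D8B3578.
Digit sum: 4+2+6+10+0+1+0+11+6+8+13+8+11+3+5+7+8 = 103.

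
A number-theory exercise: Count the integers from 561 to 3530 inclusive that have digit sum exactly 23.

The integers in [561, 3530] that have digit sum exactly 23: 599, 689, 698, 779, 788, 797, …, 3488, 3497.
70 qualify.

70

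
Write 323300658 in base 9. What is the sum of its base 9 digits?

26

323300658 in base 9 is 745311113.
Digit sum: 7+4+5+3+1+1+1+1+3 = 26.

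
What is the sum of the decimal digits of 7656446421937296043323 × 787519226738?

7656446421937296043323 × 787519226738 = 6029598765764986259960315907970374
Sum of its 34 digits: 183.

183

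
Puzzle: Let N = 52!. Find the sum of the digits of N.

279

52! = 80658175170943878571660636856403766975289505440883277824000000000000
Sum of its 68 digits: 279.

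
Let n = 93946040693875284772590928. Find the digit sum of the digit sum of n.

First digit sum: 136.
1+3+6 = 10.

10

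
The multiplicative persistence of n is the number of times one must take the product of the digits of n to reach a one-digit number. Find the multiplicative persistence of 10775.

1

10775 → 0 (1 step)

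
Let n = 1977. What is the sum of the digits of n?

24

1+9+7+7 = 24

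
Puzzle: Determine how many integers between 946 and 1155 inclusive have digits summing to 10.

16

The integers in [946, 1155] that have digits summing to 10: 1009, 1018, 1027, 1036, 1045, 1054, …, 1144, 1153.
16 qualify.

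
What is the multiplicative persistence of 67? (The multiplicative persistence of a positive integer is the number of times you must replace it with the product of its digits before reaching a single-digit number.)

67 → 42 → 8 (2 steps)

2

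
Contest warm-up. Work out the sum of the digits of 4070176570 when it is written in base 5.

30

4070176570 in base 5 is 31313431122240.
Digit sum: 3+1+3+1+3+4+3+1+1+2+2+2+4+0 = 30.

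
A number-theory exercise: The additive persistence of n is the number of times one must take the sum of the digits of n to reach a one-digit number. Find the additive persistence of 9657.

2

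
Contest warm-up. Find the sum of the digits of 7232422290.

33

7+2+3+2+4+2+2+2+9+0 = 33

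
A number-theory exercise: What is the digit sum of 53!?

53! = 4274883284060025564298013753389399649690343788366813724672000000000000
Sum of its 70 digits: 279.

279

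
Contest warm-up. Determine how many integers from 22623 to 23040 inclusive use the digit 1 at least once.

77

The integers in [22623, 23040] that use the digit 1 at least once: 22631, 22641, 22651, 22661, 22671, 22681, …, 23021, 23031.
77 qualify.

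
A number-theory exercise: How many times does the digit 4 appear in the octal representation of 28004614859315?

28004614859315 in base 8 is 627412507565063.
The digit 4 appears 1 time.

1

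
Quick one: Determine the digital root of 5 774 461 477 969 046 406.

5+7+7+4+4+6+1+4+7+7+9+6+9+0+4+6+4+0+6 = 96
9+6 = 15
1+5 = 6

6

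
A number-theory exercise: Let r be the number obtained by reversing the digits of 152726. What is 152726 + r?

Reverse of 152726 is 627251.
152726 + 627251 = 779977

779977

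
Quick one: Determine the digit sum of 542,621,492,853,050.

56

5+4+2+6+2+1+4+9+2+8+5+3+0+5+0 = 56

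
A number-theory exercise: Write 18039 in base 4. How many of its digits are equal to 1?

4

18039 in base 4 is 10121313.
The digit 1 appears 4 times.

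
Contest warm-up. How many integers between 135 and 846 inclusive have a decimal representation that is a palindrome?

70

The integers in [135, 846] that have a decimal representation that is a palindrome: 141, 151, 161, 171, 181, 191, …, 828, 838.
70 qualify.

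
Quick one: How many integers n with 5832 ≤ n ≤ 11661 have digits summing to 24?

The integers in [5832, 11661] that have digits summing to 24: 5838, 5847, 5856, 5865, 5874, 5883, …, 11589, 11598.
294 qualify.

294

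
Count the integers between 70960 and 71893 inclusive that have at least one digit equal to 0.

The integers in [70960, 71893] that have at least one digit equal to 0: 70960, 70961, 70962, 70963, 70964, 70965, …, 71880, 71890.
292 qualify.

292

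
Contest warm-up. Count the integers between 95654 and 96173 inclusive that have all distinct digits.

The integers in [95654, 96173] that have all distinct digits: 95670, 95671, 95672, 95673, 95674, 95678, …, 96172, 96173.
171 qualify.

171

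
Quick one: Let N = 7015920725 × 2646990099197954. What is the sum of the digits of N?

7015920725 × 2646990099197954 = 18571072695832731346196650
Sum of its 26 digits: 115.

115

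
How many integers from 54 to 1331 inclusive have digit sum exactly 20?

39

The integers in [54, 1331] that have digit sum exactly 20: 299, 389, 398, 479, 488, 497, …, 1289, 1298.
39 qualify.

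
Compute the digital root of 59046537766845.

3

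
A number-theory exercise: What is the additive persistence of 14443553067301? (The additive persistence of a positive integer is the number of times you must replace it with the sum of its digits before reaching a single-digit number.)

14443553067301 → 46 → 10 → 1 (3 steps)

3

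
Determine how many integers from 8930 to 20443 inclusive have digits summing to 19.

The integers in [8930, 20443] that have digits summing to 19: 9019, 9028, 9037, 9046, 9055, 9064, …, 20386, 20395.
747 qualify.

747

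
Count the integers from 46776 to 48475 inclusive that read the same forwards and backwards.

16

The integers in [46776, 48475] that read the same forwards and backwards: 46864, 46964, 47074, 47174, 47274, 47374, …, 48284, 48384.
16 qualify.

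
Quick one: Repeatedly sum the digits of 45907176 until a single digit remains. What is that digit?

3

4+5+9+0+7+1+7+6 = 39
3+9 = 12
1+2 = 3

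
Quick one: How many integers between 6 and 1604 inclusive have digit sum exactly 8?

79

The integers in [6, 1604] that have digit sum exactly 8: 8, 17, 26, 35, 44, 53, …, 1520, 1601.
79 qualify.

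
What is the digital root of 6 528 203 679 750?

6

6+5+2+8+2+0+3+6+7+9+7+5+0 = 60
6+0 = 6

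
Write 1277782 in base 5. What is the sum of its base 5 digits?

1277782 in base 5 is 311342112.
Digit sum: 3+1+1+3+4+2+1+1+2 = 18.

18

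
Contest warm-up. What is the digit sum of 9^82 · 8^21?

432

9^82 · 8^21 = 16322079951409025619433642003353541843844238204073631876556793696953841384138251117706984499970048
Sum of its 98 digits: 432.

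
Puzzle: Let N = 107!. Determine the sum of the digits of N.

107! = 12265202031961379393517517010387338887131568154382945052653251412013535324922144249034658613287059061933743916719318560380966506520420000368175349760000000000000000000000000
Sum of its 173 digits: 594.

594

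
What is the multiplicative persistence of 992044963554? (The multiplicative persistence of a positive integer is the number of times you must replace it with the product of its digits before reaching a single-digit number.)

1

992044963554 → 0 (1 step)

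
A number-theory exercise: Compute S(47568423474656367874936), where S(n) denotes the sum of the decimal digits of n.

124

4+7+5+6+8+4+2+3+4+7+4+6+5+6+3+6+7+8+7+4+9+3+6 = 124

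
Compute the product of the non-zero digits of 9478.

9×4×7×8 = 2016

2016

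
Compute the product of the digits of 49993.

8748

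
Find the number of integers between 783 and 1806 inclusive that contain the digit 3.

274

The integers in [783, 1806] that contain the digit 3: 783, 793, 803, 813, 823, 830, …, 1793, 1803.
274 qualify.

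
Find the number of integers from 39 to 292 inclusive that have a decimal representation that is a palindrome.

26

The integers in [39, 292] that have a decimal representation that is a palindrome: 44, 55, 66, 77, 88, 99, …, 282, 292.
26 qualify.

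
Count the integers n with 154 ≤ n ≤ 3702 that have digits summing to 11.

218

The integers in [154, 3702] that have digits summing to 11: 155, 164, 173, 182, 191, 209, …, 3620, 3701.
218 qualify.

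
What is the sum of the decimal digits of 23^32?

23^32 = 37608910510519071039902074217516707306379521
Sum of its 44 digits: 169.

169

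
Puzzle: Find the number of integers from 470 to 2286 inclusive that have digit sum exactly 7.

49

The integers in [470, 2286] that have digit sum exactly 7: 502, 511, 520, 601, 610, 700, …, 2221, 2230.
49 qualify.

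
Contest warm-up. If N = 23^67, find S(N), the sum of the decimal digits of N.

23^67 = 17209371632473416951512407430343972791444899258744425424119111408989634907925837174600928647
Sum of its 92 digits: 410.

410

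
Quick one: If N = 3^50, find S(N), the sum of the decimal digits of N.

144

3^50 = 717897987691852588770249
Sum of its 24 digits: 144.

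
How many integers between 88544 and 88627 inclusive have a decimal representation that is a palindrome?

1

The integers in [88544, 88627] that have a decimal representation that is a palindrome: 88588.
1 qualifies.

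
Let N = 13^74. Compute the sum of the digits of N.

385

13^74 = 27027636582498189040621249864144468324898507852136260989871841246090732111847218889
Sum of its 83 digits: 385.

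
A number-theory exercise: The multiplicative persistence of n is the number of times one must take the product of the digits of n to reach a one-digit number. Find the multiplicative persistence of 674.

4

674 → 168 → 48 → 32 → 6 (4 steps)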